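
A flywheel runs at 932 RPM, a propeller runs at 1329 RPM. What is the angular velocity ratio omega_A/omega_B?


Given: RPM_A = 932, RPM_B = 1329
omega = 2*pi*RPM/60, so omega_A/omega_B = RPM_A / RPM_B
omega_A/omega_B = 932 / 1329
omega_A/omega_B = 932/1329

932/1329


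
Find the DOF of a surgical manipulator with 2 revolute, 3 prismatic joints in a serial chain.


Given: serial robot with 2 revolute, 3 prismatic joints
DOF contribution per joint type: revolute=1, prismatic=1, spherical=3, fixed=0
DOF = 2*1 + 3*1
DOF = 5

5


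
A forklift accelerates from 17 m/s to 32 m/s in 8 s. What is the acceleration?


Given: initial velocity v0 = 17 m/s, final velocity v = 32 m/s, time t = 8 s
Using a = (v - v0) / t
a = (32 - 17) / 8
a = 15 / 8
a = 15/8 m/s^2

15/8 m/s^2


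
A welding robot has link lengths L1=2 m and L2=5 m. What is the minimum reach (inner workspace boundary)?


Given: L1 = 2 m, L2 = 5 m
For a 2-link planar arm, min reach = |L1 - L2| (second link folded back)
Min reach = |2 - 5|
Min reach = 3 m

3 m


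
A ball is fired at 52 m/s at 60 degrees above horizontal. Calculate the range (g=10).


Given: v0 = 52 m/s, theta = 60 deg, g = 10 m/s^2
sin(2*60) = sin(120) = sqrt(3)/2
Using R = v0^2 * sin(2*theta) / g
R = 52^2 * (sqrt(3)/2) / 10
R = 2704 * sqrt(3) / 20
R = 676/5*sqrt(3) m

676/5*sqrt(3) m


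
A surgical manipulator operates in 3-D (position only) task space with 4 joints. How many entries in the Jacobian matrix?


Given: task space dimension = 3, joints = 4
Jacobian is a 3 x 4 matrix
Total entries = rows * columns
Total = 3 * 4
Total = 12

12


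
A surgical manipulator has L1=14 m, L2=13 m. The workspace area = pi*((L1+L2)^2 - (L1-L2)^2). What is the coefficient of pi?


Given: L1 = 14, L2 = 13
(L1+L2)^2 = (27)^2 = 729
(L1-L2)^2 = (1)^2 = 1
Difference = 729 - 1 = 728
This equals 4*L1*L2 = 4*14*13 = 728
Workspace area = 728*pi

728


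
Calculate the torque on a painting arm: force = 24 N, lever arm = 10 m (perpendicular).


Given: F = 24 N, r = 10 m, angle = 90 deg (perpendicular)
Using tau = F * r * sin(90)
sin(90) = 1
tau = 24 * 10 * 1
tau = 240 Nm

240 Nm


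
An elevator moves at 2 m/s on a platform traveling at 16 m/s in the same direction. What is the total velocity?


Given: object velocity = 2 m/s, platform velocity = 16 m/s (same direction)
Using classical velocity addition: v_total = v_object + v_platform
v_total = 2 + 16
v_total = 18 m/s

18 m/s


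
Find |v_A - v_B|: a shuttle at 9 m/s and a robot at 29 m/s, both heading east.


Given: v_A = 9 m/s east, v_B = 29 m/s east
Both move in the same direction; relative speed = |v_A - v_B|
|9 - 29| = |-20|
= 20 m/s

20 m/s


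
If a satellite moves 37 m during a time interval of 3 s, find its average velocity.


Given: distance d = 37 m, time t = 3 s
Using v = d / t
v = 37 / 3
v = 37/3 m/s

37/3 m/s


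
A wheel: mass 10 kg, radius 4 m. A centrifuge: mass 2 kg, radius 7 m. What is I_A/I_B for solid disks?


Given: M1=10 kg, R1=4 m, M2=2 kg, R2=7 m
For a disk: I = (1/2)*M*R^2, so I_A/I_B = (M1*R1^2)/(M2*R2^2)
M1*R1^2 = 10*16 = 160
M2*R2^2 = 2*49 = 98
I_A/I_B = 160/98 = 80/49

80/49


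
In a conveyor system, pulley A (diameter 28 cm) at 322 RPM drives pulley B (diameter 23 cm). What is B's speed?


Given: D1 = 28 cm, w1 = 322 RPM, D2 = 23 cm
Using D1*w1 = D2*w2
w2 = D1*w1 / D2
w2 = 28*322 / 23
w2 = 9016 / 23
w2 = 392 RPM

392 RPM


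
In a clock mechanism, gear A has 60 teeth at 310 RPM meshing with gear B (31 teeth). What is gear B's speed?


Given: N1 = 60 teeth, w1 = 310 RPM, N2 = 31 teeth
Using N1*w1 = N2*w2
w2 = N1*w1 / N2
w2 = 60*310 / 31
w2 = 18600 / 31
w2 = 600 RPM

600 RPM


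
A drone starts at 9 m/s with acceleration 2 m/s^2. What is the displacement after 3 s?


Given: v0 = 9 m/s, a = 2 m/s^2, t = 3 s
Using s = v0*t + (1/2)*a*t^2
s = 9*3 + (1/2)*2*3^2
s = 27 + (1/2)*18
s = 27 + 9
s = 36

36 m


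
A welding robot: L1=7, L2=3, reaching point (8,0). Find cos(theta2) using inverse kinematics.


Given: L1 = 7, L2 = 3, target (x, y) = (8, 0)
Using cos(theta2) = (x^2 + y^2 - L1^2 - L2^2) / (2*L1*L2)
x^2 + y^2 = 8^2 + 0 = 64
L1^2 + L2^2 = 49 + 9 = 58
Numerator = 64 - 58 = 6
Denominator = 2*7*3 = 42
cos(theta2) = 6/42 = 1/7

1/7


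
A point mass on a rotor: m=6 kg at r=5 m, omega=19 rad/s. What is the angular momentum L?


Given: m = 6 kg, r = 5 m, omega = 19 rad/s
For a point mass: I = m*r^2
I = 6*5^2 = 6*25 = 150
L = I*omega = 150*19
L = 2850 kg*m^2/s

2850 kg*m^2/s


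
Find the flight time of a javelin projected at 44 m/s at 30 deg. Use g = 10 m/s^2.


Given: v0 = 44 m/s, theta = 30 deg, g = 10 m/s^2
sin(30) = 1/2
Using T = 2*v0*sin(theta) / g
T = 2*44*1/2 / 10
T = 44 / 10
T = 22/5 s

22/5 s


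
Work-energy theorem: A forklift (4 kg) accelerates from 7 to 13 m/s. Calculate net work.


Given: m = 4 kg, v0 = 7 m/s, v = 13 m/s
Using W = (1/2)*m*(v^2 - v0^2)
v^2 = 13^2 = 169
v0^2 = 7^2 = 49
v^2 - v0^2 = 169 - 49 = 120
W = (1/2)*4*120 = 240 J

240 J


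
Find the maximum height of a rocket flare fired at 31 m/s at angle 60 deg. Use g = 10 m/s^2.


Given: v0 = 31 m/s, theta = 60 deg, g = 10 m/s^2
sin^2(60) = 3/4
Using H = v0^2 * sin^2(theta) / (2*g)
H = 31^2 * 3/4 / (2*10)
H = 961 * 3/4 / 20
H = 2883/4 / 20
H = 2883/80 m

2883/80 m


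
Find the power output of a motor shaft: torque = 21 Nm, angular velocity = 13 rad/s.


Given: tau = 21 Nm, omega = 13 rad/s
Using P = tau * omega
P = 21 * 13
P = 273 W

273 W


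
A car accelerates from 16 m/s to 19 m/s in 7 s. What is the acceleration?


Given: initial velocity v0 = 16 m/s, final velocity v = 19 m/s, time t = 7 s
Using a = (v - v0) / t
a = (19 - 16) / 7
a = 3 / 7
a = 3/7 m/s^2

3/7 m/s^2


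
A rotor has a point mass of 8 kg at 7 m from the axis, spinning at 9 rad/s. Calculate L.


Given: m = 8 kg, r = 7 m, omega = 9 rad/s
For a point mass: I = m*r^2
I = 8*7^2 = 8*49 = 392
L = I*omega = 392*9
L = 3528 kg*m^2/s

3528 kg*m^2/s


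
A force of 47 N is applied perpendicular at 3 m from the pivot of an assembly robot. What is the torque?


Given: F = 47 N, r = 3 m, angle = 90 deg (perpendicular)
Using tau = F * r * sin(90)
sin(90) = 1
tau = 47 * 3 * 1
tau = 141 Nm

141 Nm


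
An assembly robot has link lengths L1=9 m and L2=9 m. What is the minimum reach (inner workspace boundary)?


Given: L1 = 9 m, L2 = 9 m
For a 2-link planar arm, min reach = |L1 - L2| (second link folded back)
Min reach = |9 - 9|
Min reach = 0 m

0 m


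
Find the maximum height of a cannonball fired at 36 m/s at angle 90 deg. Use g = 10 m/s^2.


Given: v0 = 36 m/s, theta = 90 deg, g = 10 m/s^2
sin^2(90) = 1
Using H = v0^2 * sin^2(theta) / (2*g)
H = 36^2 * 1 / (2*10)
H = 1296 * 1 / 20
H = 1296 / 20
H = 324/5 m

324/5 m


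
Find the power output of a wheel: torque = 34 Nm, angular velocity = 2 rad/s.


Given: tau = 34 Nm, omega = 2 rad/s
Using P = tau * omega
P = 34 * 2
P = 68 W

68 W


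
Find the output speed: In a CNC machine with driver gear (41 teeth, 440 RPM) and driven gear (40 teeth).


Given: N1 = 41 teeth, w1 = 440 RPM, N2 = 40 teeth
Using N1*w1 = N2*w2
w2 = N1*w1 / N2
w2 = 41*440 / 40
w2 = 18040 / 40
w2 = 451 RPM

451 RPM


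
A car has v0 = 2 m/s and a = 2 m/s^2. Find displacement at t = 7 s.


Given: v0 = 2 m/s, a = 2 m/s^2, t = 7 s
Using s = v0*t + (1/2)*a*t^2
s = 2*7 + (1/2)*2*7^2
s = 14 + (1/2)*98
s = 14 + 49
s = 63

63 m


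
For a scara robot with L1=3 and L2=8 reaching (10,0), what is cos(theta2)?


Given: L1 = 3, L2 = 8, target (x, y) = (10, 0)
Using cos(theta2) = (x^2 + y^2 - L1^2 - L2^2) / (2*L1*L2)
x^2 + y^2 = 10^2 + 0 = 100
L1^2 + L2^2 = 9 + 64 = 73
Numerator = 100 - 73 = 27
Denominator = 2*3*8 = 48
cos(theta2) = 27/48 = 9/16

9/16


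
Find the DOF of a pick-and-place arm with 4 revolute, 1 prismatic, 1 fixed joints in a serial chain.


Given: serial robot with 4 revolute, 1 prismatic, 1 fixed joints
DOF contribution per joint type: revolute=1, prismatic=1, spherical=3, fixed=0
DOF = 4*1 + 1*1 + 1*0
DOF = 5

5


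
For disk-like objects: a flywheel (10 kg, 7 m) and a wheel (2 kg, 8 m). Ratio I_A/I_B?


Given: M1=10 kg, R1=7 m, M2=2 kg, R2=8 m
For a disk: I = (1/2)*M*R^2, so I_A/I_B = (M1*R1^2)/(M2*R2^2)
M1*R1^2 = 10*49 = 490
M2*R2^2 = 2*64 = 128
I_A/I_B = 490/128 = 245/64

245/64


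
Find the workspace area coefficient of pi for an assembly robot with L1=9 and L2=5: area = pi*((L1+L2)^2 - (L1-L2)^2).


Given: L1 = 9, L2 = 5
(L1+L2)^2 = (14)^2 = 196
(L1-L2)^2 = (4)^2 = 16
Difference = 196 - 16 = 180
This equals 4*L1*L2 = 4*9*5 = 180
Workspace area = 180*pi

180


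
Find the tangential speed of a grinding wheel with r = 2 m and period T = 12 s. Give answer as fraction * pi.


Given: radius r = 2 m, period T = 12 s
Using v = 2*pi*r / T
v = 2*pi*2 / 12
v = 4*pi / 12
v = 1/3*pi m/s

1/3*pi m/s


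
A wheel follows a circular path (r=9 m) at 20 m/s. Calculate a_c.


Given: v = 20 m/s, r = 9 m
Using a_c = v^2 / r
a_c = 20^2 / 9
a_c = 400 / 9
a_c = 400/9 m/s^2

400/9 m/s^2


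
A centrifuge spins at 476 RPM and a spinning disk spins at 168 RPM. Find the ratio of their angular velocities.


Given: RPM_A = 476, RPM_B = 168
omega = 2*pi*RPM/60, so omega_A/omega_B = RPM_A / RPM_B
omega_A/omega_B = 476 / 168
omega_A/omega_B = 17/6

17/6


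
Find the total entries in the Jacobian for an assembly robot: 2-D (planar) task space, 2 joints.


Given: task space dimension = 2, joints = 2
Jacobian is a 2 x 2 matrix
Total entries = rows * columns
Total = 2 * 2
Total = 4

4


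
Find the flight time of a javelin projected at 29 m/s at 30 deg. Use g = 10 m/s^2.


Given: v0 = 29 m/s, theta = 30 deg, g = 10 m/s^2
sin(30) = 1/2
Using T = 2*v0*sin(theta) / g
T = 2*29*1/2 / 10
T = 29 / 10
T = 29/10 s

29/10 s


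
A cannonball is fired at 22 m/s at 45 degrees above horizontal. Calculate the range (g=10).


Given: v0 = 22 m/s, theta = 45 deg, g = 10 m/s^2
sin(2*45) = sin(90) = 1
Using R = v0^2 * sin(2*theta) / g
R = 22^2 * 1 / 10
R = 484 / 10
R = 242/5 m

242/5 m


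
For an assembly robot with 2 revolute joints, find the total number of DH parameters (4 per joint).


Given: 2 joints, 4 DH parameters per joint (d, theta, a, alpha)
Total DH parameters = number_of_joints * 4
Total = 2 * 4
Total = 8

8


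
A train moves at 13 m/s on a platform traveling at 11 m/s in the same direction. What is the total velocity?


Given: object velocity = 13 m/s, platform velocity = 11 m/s (same direction)
Using classical velocity addition: v_total = v_object + v_platform
v_total = 13 + 11
v_total = 24 m/s

24 m/s


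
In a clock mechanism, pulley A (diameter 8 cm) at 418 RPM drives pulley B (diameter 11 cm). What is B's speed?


Given: D1 = 8 cm, w1 = 418 RPM, D2 = 11 cm
Using D1*w1 = D2*w2
w2 = D1*w1 / D2
w2 = 8*418 / 11
w2 = 3344 / 11
w2 = 304 RPM

304 RPM


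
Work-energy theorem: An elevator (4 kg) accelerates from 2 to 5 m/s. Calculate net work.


Given: m = 4 kg, v0 = 2 m/s, v = 5 m/s
Using W = (1/2)*m*(v^2 - v0^2)
v^2 = 5^2 = 25
v0^2 = 2^2 = 4
v^2 - v0^2 = 25 - 4 = 21
W = (1/2)*4*21 = 42 J

42 J


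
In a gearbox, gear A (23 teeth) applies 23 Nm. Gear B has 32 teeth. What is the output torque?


Given: N1 = 23, N2 = 32, T1 = 23 Nm
Using T2/T1 = N2/N1
T2 = T1 * N2 / N1
T2 = 23 * 32 / 23
T2 = 736 / 23
T2 = 32 Nm

32 Nm


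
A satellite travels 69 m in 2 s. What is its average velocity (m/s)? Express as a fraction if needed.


Given: distance d = 69 m, time t = 2 s
Using v = d / t
v = 69 / 2
v = 69/2 m/s

69/2 m/s


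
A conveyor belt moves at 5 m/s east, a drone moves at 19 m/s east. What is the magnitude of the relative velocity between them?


Given: v_A = 5 m/s east, v_B = 19 m/s east
Both move in the same direction; relative speed = |v_A - v_B|
|5 - 19| = |-14|
= 14 m/s

14 m/s


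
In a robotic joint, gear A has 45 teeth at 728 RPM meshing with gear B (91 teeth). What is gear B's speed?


Given: N1 = 45 teeth, w1 = 728 RPM, N2 = 91 teeth
Using N1*w1 = N2*w2
w2 = N1*w1 / N2
w2 = 45*728 / 91
w2 = 32760 / 91
w2 = 360 RPM

360 RPM


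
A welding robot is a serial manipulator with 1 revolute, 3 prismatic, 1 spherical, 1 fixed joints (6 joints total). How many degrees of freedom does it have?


Given: serial robot with 1 revolute, 3 prismatic, 1 spherical, 1 fixed joints
DOF contribution per joint type: revolute=1, prismatic=1, spherical=3, fixed=0
DOF = 1*1 + 3*1 + 1*3 + 1*0
DOF = 7

7


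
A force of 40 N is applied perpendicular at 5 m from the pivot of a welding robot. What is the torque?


Given: F = 40 N, r = 5 m, angle = 90 deg (perpendicular)
Using tau = F * r * sin(90)
sin(90) = 1
tau = 40 * 5 * 1
tau = 200 Nm

200 Nm


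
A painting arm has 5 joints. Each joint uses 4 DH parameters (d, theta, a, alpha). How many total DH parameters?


Given: 5 joints, 4 DH parameters per joint (d, theta, a, alpha)
Total DH parameters = number_of_joints * 4
Total = 5 * 4
Total = 20

20


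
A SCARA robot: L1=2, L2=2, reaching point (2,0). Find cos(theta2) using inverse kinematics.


Given: L1 = 2, L2 = 2, target (x, y) = (2, 0)
Using cos(theta2) = (x^2 + y^2 - L1^2 - L2^2) / (2*L1*L2)
x^2 + y^2 = 2^2 + 0 = 4
L1^2 + L2^2 = 4 + 4 = 8
Numerator = 4 - 8 = -4
Denominator = 2*2*2 = 8
cos(theta2) = -4/8 = -1/2

-1/2


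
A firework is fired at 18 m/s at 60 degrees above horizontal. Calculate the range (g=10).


Given: v0 = 18 m/s, theta = 60 deg, g = 10 m/s^2
sin(2*60) = sin(120) = sqrt(3)/2
Using R = v0^2 * sin(2*theta) / g
R = 18^2 * (sqrt(3)/2) / 10
R = 324 * sqrt(3) / 20
R = 81/5*sqrt(3) m

81/5*sqrt(3) m


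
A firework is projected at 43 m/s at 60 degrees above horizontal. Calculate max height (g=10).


Given: v0 = 43 m/s, theta = 60 deg, g = 10 m/s^2
sin^2(60) = 3/4
Using H = v0^2 * sin^2(theta) / (2*g)
H = 43^2 * 3/4 / (2*10)
H = 1849 * 3/4 / 20
H = 5547/4 / 20
H = 5547/80 m

5547/80 m


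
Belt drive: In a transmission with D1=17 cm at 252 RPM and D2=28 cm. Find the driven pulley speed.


Given: D1 = 17 cm, w1 = 252 RPM, D2 = 28 cm
Using D1*w1 = D2*w2
w2 = D1*w1 / D2
w2 = 17*252 / 28
w2 = 4284 / 28
w2 = 153 RPM

153 RPM


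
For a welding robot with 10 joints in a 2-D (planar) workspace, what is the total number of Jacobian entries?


Given: task space dimension = 2, joints = 10
Jacobian is a 2 x 10 matrix
Total entries = rows * columns
Total = 2 * 10
Total = 20

20


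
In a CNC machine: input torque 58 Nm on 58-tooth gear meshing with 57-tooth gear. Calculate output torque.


Given: N1 = 58, N2 = 57, T1 = 58 Nm
Using T2/T1 = N2/N1
T2 = T1 * N2 / N1
T2 = 58 * 57 / 58
T2 = 3306 / 58
T2 = 57 Nm

57 Nm


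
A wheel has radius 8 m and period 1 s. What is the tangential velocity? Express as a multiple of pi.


Given: radius r = 8 m, period T = 1 s
Using v = 2*pi*r / T
v = 2*pi*8 / 1
v = 16*pi / 1
v = 16*pi m/s

16*pi m/s


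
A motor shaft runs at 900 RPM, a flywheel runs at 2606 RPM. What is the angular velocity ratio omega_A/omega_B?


Given: RPM_A = 900, RPM_B = 2606
omega = 2*pi*RPM/60, so omega_A/omega_B = RPM_A / RPM_B
omega_A/omega_B = 900 / 2606
omega_A/omega_B = 450/1303

450/1303


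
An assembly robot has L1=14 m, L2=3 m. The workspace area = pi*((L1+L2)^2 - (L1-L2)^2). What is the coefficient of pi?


Given: L1 = 14, L2 = 3
(L1+L2)^2 = (17)^2 = 289
(L1-L2)^2 = (11)^2 = 121
Difference = 289 - 121 = 168
This equals 4*L1*L2 = 4*14*3 = 168
Workspace area = 168*pi

168


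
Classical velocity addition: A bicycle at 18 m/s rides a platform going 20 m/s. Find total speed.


Given: object velocity = 18 m/s, platform velocity = 20 m/s (same direction)
Using classical velocity addition: v_total = v_object + v_platform
v_total = 18 + 20
v_total = 38 m/s

38 m/s


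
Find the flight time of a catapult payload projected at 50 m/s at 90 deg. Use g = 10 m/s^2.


Given: v0 = 50 m/s, theta = 90 deg, g = 10 m/s^2
sin(90) = 1
Using T = 2*v0*sin(theta) / g
T = 2*50*1 / 10
T = 100 / 10
T = 10 s

10 s


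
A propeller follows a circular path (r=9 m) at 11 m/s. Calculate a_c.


Given: v = 11 m/s, r = 9 m
Using a_c = v^2 / r
a_c = 11^2 / 9
a_c = 121 / 9
a_c = 121/9 m/s^2

121/9 m/s^2


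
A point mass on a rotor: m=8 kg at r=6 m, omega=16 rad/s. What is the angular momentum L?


Given: m = 8 kg, r = 6 m, omega = 16 rad/s
For a point mass: I = m*r^2
I = 8*6^2 = 8*36 = 288
L = I*omega = 288*16
L = 4608 kg*m^2/s

4608 kg*m^2/s


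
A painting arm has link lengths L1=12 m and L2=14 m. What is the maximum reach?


Given: L1 = 12 m, L2 = 14 m
For a 2-link planar arm, max reach = L1 + L2 (fully extended)
Max reach = 12 + 14
Max reach = 26 m

26 m


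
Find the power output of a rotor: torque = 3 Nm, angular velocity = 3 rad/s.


Given: tau = 3 Nm, omega = 3 rad/s
Using P = tau * omega
P = 3 * 3
P = 9 W

9 W


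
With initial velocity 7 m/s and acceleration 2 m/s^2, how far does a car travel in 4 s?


Given: v0 = 7 m/s, a = 2 m/s^2, t = 4 s
Using s = v0*t + (1/2)*a*t^2
s = 7*4 + (1/2)*2*4^2
s = 28 + (1/2)*32
s = 28 + 16
s = 44

44 m


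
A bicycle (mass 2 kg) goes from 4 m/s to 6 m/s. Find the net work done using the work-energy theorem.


Given: m = 2 kg, v0 = 4 m/s, v = 6 m/s
Using W = (1/2)*m*(v^2 - v0^2)
v^2 = 6^2 = 36
v0^2 = 4^2 = 16
v^2 - v0^2 = 36 - 16 = 20
W = (1/2)*2*20 = 20 J

20 J


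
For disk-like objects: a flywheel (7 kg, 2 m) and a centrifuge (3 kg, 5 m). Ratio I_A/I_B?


Given: M1=7 kg, R1=2 m, M2=3 kg, R2=5 m
For a disk: I = (1/2)*M*R^2, so I_A/I_B = (M1*R1^2)/(M2*R2^2)
M1*R1^2 = 7*4 = 28
M2*R2^2 = 3*25 = 75
I_A/I_B = 28/75 = 28/75

28/75


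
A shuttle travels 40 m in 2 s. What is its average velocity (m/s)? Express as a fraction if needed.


Given: distance d = 40 m, time t = 2 s
Using v = d / t
v = 40 / 2
v = 20 m/s

20 m/s


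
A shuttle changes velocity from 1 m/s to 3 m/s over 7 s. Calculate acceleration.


Given: initial velocity v0 = 1 m/s, final velocity v = 3 m/s, time t = 7 s
Using a = (v - v0) / t
a = (3 - 1) / 7
a = 2 / 7
a = 2/7 m/s^2

2/7 m/s^2


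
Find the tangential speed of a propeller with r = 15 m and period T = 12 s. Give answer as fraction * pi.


Given: radius r = 15 m, period T = 12 s
Using v = 2*pi*r / T
v = 2*pi*15 / 12
v = 30*pi / 12
v = 5/2*pi m/s

5/2*pi m/s


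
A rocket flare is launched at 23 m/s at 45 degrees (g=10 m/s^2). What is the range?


Given: v0 = 23 m/s, theta = 45 deg, g = 10 m/s^2
sin(2*45) = sin(90) = 1
Using R = v0^2 * sin(2*theta) / g
R = 23^2 * 1 / 10
R = 529 / 10
R = 529/10 m

529/10 m


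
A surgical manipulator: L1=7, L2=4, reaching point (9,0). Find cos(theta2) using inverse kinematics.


Given: L1 = 7, L2 = 4, target (x, y) = (9, 0)
Using cos(theta2) = (x^2 + y^2 - L1^2 - L2^2) / (2*L1*L2)
x^2 + y^2 = 9^2 + 0 = 81
L1^2 + L2^2 = 49 + 16 = 65
Numerator = 81 - 65 = 16
Denominator = 2*7*4 = 56
cos(theta2) = 16/56 = 2/7

2/7


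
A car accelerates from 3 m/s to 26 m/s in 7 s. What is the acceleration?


Given: initial velocity v0 = 3 m/s, final velocity v = 26 m/s, time t = 7 s
Using a = (v - v0) / t
a = (26 - 3) / 7
a = 23 / 7
a = 23/7 m/s^2

23/7 m/s^2


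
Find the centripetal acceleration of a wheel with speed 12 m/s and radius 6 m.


Given: v = 12 m/s, r = 6 m
Using a_c = v^2 / r
a_c = 12^2 / 6
a_c = 144 / 6
a_c = 24 m/s^2

24 m/s^2


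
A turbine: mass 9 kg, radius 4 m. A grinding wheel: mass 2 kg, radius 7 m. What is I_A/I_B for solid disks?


Given: M1=9 kg, R1=4 m, M2=2 kg, R2=7 m
For a disk: I = (1/2)*M*R^2, so I_A/I_B = (M1*R1^2)/(M2*R2^2)
M1*R1^2 = 9*16 = 144
M2*R2^2 = 2*49 = 98
I_A/I_B = 144/98 = 72/49

72/49


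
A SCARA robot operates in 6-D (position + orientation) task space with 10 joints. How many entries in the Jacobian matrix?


Given: task space dimension = 6, joints = 10
Jacobian is a 6 x 10 matrix
Total entries = rows * columns
Total = 6 * 10
Total = 60

60


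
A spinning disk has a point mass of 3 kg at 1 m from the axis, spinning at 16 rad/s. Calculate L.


Given: m = 3 kg, r = 1 m, omega = 16 rad/s
For a point mass: I = m*r^2
I = 3*1^2 = 3*1 = 3
L = I*omega = 3*16
L = 48 kg*m^2/s

48 kg*m^2/s


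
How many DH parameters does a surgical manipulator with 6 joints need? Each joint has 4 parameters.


Given: 6 joints, 4 DH parameters per joint (d, theta, a, alpha)
Total DH parameters = number_of_joints * 4
Total = 6 * 4
Total = 24

24


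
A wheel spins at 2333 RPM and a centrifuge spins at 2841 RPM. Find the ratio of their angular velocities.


Given: RPM_A = 2333, RPM_B = 2841
omega = 2*pi*RPM/60, so omega_A/omega_B = RPM_A / RPM_B
omega_A/omega_B = 2333 / 2841
omega_A/omega_B = 2333/2841

2333/2841


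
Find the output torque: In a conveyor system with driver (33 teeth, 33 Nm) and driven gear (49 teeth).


Given: N1 = 33, N2 = 49, T1 = 33 Nm
Using T2/T1 = N2/N1
T2 = T1 * N2 / N1
T2 = 33 * 49 / 33
T2 = 1617 / 33
T2 = 49 Nm

49 Nm


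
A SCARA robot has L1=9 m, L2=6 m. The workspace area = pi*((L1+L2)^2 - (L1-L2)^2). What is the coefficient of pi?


Given: L1 = 9, L2 = 6
(L1+L2)^2 = (15)^2 = 225
(L1-L2)^2 = (3)^2 = 9
Difference = 225 - 9 = 216
This equals 4*L1*L2 = 4*9*6 = 216
Workspace area = 216*pi

216


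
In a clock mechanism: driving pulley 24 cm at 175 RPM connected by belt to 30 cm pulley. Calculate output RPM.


Given: D1 = 24 cm, w1 = 175 RPM, D2 = 30 cm
Using D1*w1 = D2*w2
w2 = D1*w1 / D2
w2 = 24*175 / 30
w2 = 4200 / 30
w2 = 140 RPM

140 RPM


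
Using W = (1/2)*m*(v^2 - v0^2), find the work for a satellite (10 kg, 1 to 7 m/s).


Given: m = 10 kg, v0 = 1 m/s, v = 7 m/s
Using W = (1/2)*m*(v^2 - v0^2)
v^2 = 7^2 = 49
v0^2 = 1^2 = 1
v^2 - v0^2 = 49 - 1 = 48
W = (1/2)*10*48 = 240 J

240 J


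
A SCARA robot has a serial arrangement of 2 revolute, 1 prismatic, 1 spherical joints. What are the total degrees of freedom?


Given: serial robot with 2 revolute, 1 prismatic, 1 spherical joints
DOF contribution per joint type: revolute=1, prismatic=1, spherical=3, fixed=0
DOF = 2*1 + 1*1 + 1*3
DOF = 6

6


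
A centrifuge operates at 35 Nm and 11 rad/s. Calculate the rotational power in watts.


Given: tau = 35 Nm, omega = 11 rad/s
Using P = tau * omega
P = 35 * 11
P = 385 W

385 W


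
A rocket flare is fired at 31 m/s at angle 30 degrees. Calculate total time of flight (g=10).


Given: v0 = 31 m/s, theta = 30 deg, g = 10 m/s^2
sin(30) = 1/2
Using T = 2*v0*sin(theta) / g
T = 2*31*1/2 / 10
T = 31 / 10
T = 31/10 s

31/10 s


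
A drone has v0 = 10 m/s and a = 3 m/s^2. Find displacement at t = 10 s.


Given: v0 = 10 m/s, a = 3 m/s^2, t = 10 s
Using s = v0*t + (1/2)*a*t^2
s = 10*10 + (1/2)*3*10^2
s = 100 + (1/2)*300
s = 100 + 150
s = 250

250 m


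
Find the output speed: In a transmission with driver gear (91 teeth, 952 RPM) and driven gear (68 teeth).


Given: N1 = 91 teeth, w1 = 952 RPM, N2 = 68 teeth
Using N1*w1 = N2*w2
w2 = N1*w1 / N2
w2 = 91*952 / 68
w2 = 86632 / 68
w2 = 1274 RPM

1274 RPM


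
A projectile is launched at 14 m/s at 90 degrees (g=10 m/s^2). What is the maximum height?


Given: v0 = 14 m/s, theta = 90 deg, g = 10 m/s^2
sin^2(90) = 1
Using H = v0^2 * sin^2(theta) / (2*g)
H = 14^2 * 1 / (2*10)
H = 196 * 1 / 20
H = 196 / 20
H = 49/5 m

49/5 m


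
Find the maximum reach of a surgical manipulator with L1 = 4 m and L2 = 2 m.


Given: L1 = 4 m, L2 = 2 m
For a 2-link planar arm, max reach = L1 + L2 (fully extended)
Max reach = 4 + 2
Max reach = 6 m

6 m


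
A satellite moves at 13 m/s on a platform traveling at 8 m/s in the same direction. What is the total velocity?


Given: object velocity = 13 m/s, platform velocity = 8 m/s (same direction)
Using classical velocity addition: v_total = v_object + v_platform
v_total = 13 + 8
v_total = 21 m/s

21 m/s


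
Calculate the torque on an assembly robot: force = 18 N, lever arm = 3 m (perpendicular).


Given: F = 18 N, r = 3 m, angle = 90 deg (perpendicular)
Using tau = F * r * sin(90)
sin(90) = 1
tau = 18 * 3 * 1
tau = 54 Nm

54 Nm


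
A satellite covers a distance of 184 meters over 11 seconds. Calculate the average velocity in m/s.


Given: distance d = 184 m, time t = 11 s
Using v = d / t
v = 184 / 11
v = 184/11 m/s

184/11 m/s


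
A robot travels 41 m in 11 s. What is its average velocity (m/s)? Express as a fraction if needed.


Given: distance d = 41 m, time t = 11 s
Using v = d / t
v = 41 / 11
v = 41/11 m/s

41/11 m/s


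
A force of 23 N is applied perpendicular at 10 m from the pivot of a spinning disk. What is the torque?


Given: F = 23 N, r = 10 m, angle = 90 deg (perpendicular)
Using tau = F * r * sin(90)
sin(90) = 1
tau = 23 * 10 * 1
tau = 230 Nm

230 Nm


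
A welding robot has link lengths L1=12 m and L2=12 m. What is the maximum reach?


Given: L1 = 12 m, L2 = 12 m
For a 2-link planar arm, max reach = L1 + L2 (fully extended)
Max reach = 12 + 12
Max reach = 24 m

24 m


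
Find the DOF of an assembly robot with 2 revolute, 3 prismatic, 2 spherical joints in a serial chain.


Given: serial robot with 2 revolute, 3 prismatic, 2 spherical joints
DOF contribution per joint type: revolute=1, prismatic=1, spherical=3, fixed=0
DOF = 2*1 + 3*1 + 2*3
DOF = 11

11


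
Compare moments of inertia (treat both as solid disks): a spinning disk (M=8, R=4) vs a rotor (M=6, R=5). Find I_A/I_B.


Given: M1=8 kg, R1=4 m, M2=6 kg, R2=5 m
For a disk: I = (1/2)*M*R^2, so I_A/I_B = (M1*R1^2)/(M2*R2^2)
M1*R1^2 = 8*16 = 128
M2*R2^2 = 6*25 = 150
I_A/I_B = 128/150 = 64/75

64/75


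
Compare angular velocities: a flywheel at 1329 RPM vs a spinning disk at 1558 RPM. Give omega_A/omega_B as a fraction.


Given: RPM_A = 1329, RPM_B = 1558
omega = 2*pi*RPM/60, so omega_A/omega_B = RPM_A / RPM_B
omega_A/omega_B = 1329 / 1558
omega_A/omega_B = 1329/1558

1329/1558


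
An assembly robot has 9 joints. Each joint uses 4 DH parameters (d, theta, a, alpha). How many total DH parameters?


Given: 9 joints, 4 DH parameters per joint (d, theta, a, alpha)
Total DH parameters = number_of_joints * 4
Total = 9 * 4
Total = 36

36


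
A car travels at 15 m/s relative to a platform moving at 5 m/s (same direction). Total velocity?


Given: object velocity = 15 m/s, platform velocity = 5 m/s (same direction)
Using classical velocity addition: v_total = v_object + v_platform
v_total = 15 + 5
v_total = 20 m/s

20 m/s


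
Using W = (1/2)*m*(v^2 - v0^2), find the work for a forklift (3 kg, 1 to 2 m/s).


Given: m = 3 kg, v0 = 1 m/s, v = 2 m/s
Using W = (1/2)*m*(v^2 - v0^2)
v^2 = 2^2 = 4
v0^2 = 1^2 = 1
v^2 - v0^2 = 4 - 1 = 3
W = (1/2)*3*3 = 9/2 J

9/2 J


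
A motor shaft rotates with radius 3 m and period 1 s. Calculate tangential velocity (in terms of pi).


Given: radius r = 3 m, period T = 1 s
Using v = 2*pi*r / T
v = 2*pi*3 / 1
v = 6*pi / 1
v = 6*pi m/s

6*pi m/s


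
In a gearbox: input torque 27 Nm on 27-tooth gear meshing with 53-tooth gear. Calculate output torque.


Given: N1 = 27, N2 = 53, T1 = 27 Nm
Using T2/T1 = N2/N1
T2 = T1 * N2 / N1
T2 = 27 * 53 / 27
T2 = 1431 / 27
T2 = 53 Nm

53 Nm


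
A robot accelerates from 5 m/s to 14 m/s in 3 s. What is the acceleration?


Given: initial velocity v0 = 5 m/s, final velocity v = 14 m/s, time t = 3 s
Using a = (v - v0) / t
a = (14 - 5) / 3
a = 9 / 3
a = 3 m/s^2

3 m/s^2


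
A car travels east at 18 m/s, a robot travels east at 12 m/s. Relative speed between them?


Given: v_A = 18 m/s east, v_B = 12 m/s east
Both move in the same direction; relative speed = |v_A - v_B|
|18 - 12| = |6|
= 6 m/s

6 m/s


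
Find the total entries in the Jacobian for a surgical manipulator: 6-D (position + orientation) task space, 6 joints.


Given: task space dimension = 6, joints = 6
Jacobian is a 6 x 6 matrix
Total entries = rows * columns
Total = 6 * 6
Total = 36

36


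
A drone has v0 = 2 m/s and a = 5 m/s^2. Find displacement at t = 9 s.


Given: v0 = 2 m/s, a = 5 m/s^2, t = 9 s
Using s = v0*t + (1/2)*a*t^2
s = 2*9 + (1/2)*5*9^2
s = 18 + (1/2)*405
s = 18 + 405/2
s = 441/2

441/2 m


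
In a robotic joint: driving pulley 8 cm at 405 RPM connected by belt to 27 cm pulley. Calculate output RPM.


Given: D1 = 8 cm, w1 = 405 RPM, D2 = 27 cm
Using D1*w1 = D2*w2
w2 = D1*w1 / D2
w2 = 8*405 / 27
w2 = 3240 / 27
w2 = 120 RPM

120 RPM


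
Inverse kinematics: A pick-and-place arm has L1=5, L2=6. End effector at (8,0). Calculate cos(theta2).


Given: L1 = 5, L2 = 6, target (x, y) = (8, 0)
Using cos(theta2) = (x^2 + y^2 - L1^2 - L2^2) / (2*L1*L2)
x^2 + y^2 = 8^2 + 0 = 64
L1^2 + L2^2 = 25 + 36 = 61
Numerator = 64 - 61 = 3
Denominator = 2*5*6 = 60
cos(theta2) = 3/60 = 1/20

1/20


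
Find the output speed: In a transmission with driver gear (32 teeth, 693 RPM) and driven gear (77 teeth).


Given: N1 = 32 teeth, w1 = 693 RPM, N2 = 77 teeth
Using N1*w1 = N2*w2
w2 = N1*w1 / N2
w2 = 32*693 / 77
w2 = 22176 / 77
w2 = 288 RPM

288 RPM


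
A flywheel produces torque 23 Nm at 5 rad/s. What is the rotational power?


Given: tau = 23 Nm, omega = 5 rad/s
Using P = tau * omega
P = 23 * 5
P = 115 W

115 W


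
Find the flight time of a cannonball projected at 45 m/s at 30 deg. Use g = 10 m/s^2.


Given: v0 = 45 m/s, theta = 30 deg, g = 10 m/s^2
sin(30) = 1/2
Using T = 2*v0*sin(theta) / g
T = 2*45*1/2 / 10
T = 45 / 10
T = 9/2 s

9/2 s


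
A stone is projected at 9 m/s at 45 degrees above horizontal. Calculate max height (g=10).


Given: v0 = 9 m/s, theta = 45 deg, g = 10 m/s^2
sin^2(45) = 1/2
Using H = v0^2 * sin^2(theta) / (2*g)
H = 9^2 * 1/2 / (2*10)
H = 81 * 1/2 / 20
H = 81/2 / 20
H = 81/40 m

81/40 m


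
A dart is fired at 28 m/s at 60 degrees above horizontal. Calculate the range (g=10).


Given: v0 = 28 m/s, theta = 60 deg, g = 10 m/s^2
sin(2*60) = sin(120) = sqrt(3)/2
Using R = v0^2 * sin(2*theta) / g
R = 28^2 * (sqrt(3)/2) / 10
R = 784 * sqrt(3) / 20
R = 196/5*sqrt(3) m

196/5*sqrt(3) m


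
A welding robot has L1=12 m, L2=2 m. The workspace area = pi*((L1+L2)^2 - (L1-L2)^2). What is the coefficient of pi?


Given: L1 = 12, L2 = 2
(L1+L2)^2 = (14)^2 = 196
(L1-L2)^2 = (10)^2 = 100
Difference = 196 - 100 = 96
This equals 4*L1*L2 = 4*12*2 = 96
Workspace area = 96*pi

96


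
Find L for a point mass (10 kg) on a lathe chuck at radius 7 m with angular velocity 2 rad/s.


Given: m = 10 kg, r = 7 m, omega = 2 rad/s
For a point mass: I = m*r^2
I = 10*7^2 = 10*49 = 490
L = I*omega = 490*2
L = 980 kg*m^2/s

980 kg*m^2/s


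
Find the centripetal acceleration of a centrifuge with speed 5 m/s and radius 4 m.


Given: v = 5 m/s, r = 4 m
Using a_c = v^2 / r
a_c = 5^2 / 4
a_c = 25 / 4
a_c = 25/4 m/s^2

25/4 m/s^2


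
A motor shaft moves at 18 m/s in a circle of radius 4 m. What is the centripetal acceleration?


Given: v = 18 m/s, r = 4 m
Using a_c = v^2 / r
a_c = 18^2 / 4
a_c = 324 / 4
a_c = 81 m/s^2

81 m/s^2


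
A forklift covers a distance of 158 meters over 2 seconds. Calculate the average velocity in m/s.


Given: distance d = 158 m, time t = 2 s
Using v = d / t
v = 158 / 2
v = 79 m/s

79 m/s


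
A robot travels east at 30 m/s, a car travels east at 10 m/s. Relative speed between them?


Given: v_A = 30 m/s east, v_B = 10 m/s east
Both move in the same direction; relative speed = |v_A - v_B|
|30 - 10| = |20|
= 20 m/s

20 m/s


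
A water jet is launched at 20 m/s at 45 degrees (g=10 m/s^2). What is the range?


Given: v0 = 20 m/s, theta = 45 deg, g = 10 m/s^2
sin(2*45) = sin(90) = 1
Using R = v0^2 * sin(2*theta) / g
R = 20^2 * 1 / 10
R = 400 / 10
R = 40 m

40 m


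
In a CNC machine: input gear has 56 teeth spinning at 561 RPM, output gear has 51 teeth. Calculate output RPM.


Given: N1 = 56 teeth, w1 = 561 RPM, N2 = 51 teeth
Using N1*w1 = N2*w2
w2 = N1*w1 / N2
w2 = 56*561 / 51
w2 = 31416 / 51
w2 = 616 RPM

616 RPM


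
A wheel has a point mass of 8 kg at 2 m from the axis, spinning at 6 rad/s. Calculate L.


Given: m = 8 kg, r = 2 m, omega = 6 rad/s
For a point mass: I = m*r^2
I = 8*2^2 = 8*4 = 32
L = I*omega = 32*6
L = 192 kg*m^2/s

192 kg*m^2/s


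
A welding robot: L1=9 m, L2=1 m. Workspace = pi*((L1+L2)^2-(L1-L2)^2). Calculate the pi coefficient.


Given: L1 = 9, L2 = 1
(L1+L2)^2 = (10)^2 = 100
(L1-L2)^2 = (8)^2 = 64
Difference = 100 - 64 = 36
This equals 4*L1*L2 = 4*9*1 = 36
Workspace area = 36*pi

36


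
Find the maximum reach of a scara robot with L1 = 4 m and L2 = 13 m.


Given: L1 = 4 m, L2 = 13 m
For a 2-link planar arm, max reach = L1 + L2 (fully extended)
Max reach = 4 + 13
Max reach = 17 m

17 m


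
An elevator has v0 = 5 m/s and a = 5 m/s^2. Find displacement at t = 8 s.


Given: v0 = 5 m/s, a = 5 m/s^2, t = 8 s
Using s = v0*t + (1/2)*a*t^2
s = 5*8 + (1/2)*5*8^2
s = 40 + (1/2)*320
s = 40 + 160
s = 200

200 m


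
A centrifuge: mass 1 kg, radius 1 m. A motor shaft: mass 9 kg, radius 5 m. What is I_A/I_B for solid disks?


Given: M1=1 kg, R1=1 m, M2=9 kg, R2=5 m
For a disk: I = (1/2)*M*R^2, so I_A/I_B = (M1*R1^2)/(M2*R2^2)
M1*R1^2 = 1*1 = 1
M2*R2^2 = 9*25 = 225
I_A/I_B = 1/225 = 1/225

1/225


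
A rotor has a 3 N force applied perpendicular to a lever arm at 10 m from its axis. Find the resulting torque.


Given: F = 3 N, r = 10 m, angle = 90 deg (perpendicular)
Using tau = F * r * sin(90)
sin(90) = 1
tau = 3 * 10 * 1
tau = 30 Nm

30 Nm


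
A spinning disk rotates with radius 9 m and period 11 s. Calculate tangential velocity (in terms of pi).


Given: radius r = 9 m, period T = 11 s
Using v = 2*pi*r / T
v = 2*pi*9 / 11
v = 18*pi / 11
v = 18/11*pi m/s

18/11*pi m/s


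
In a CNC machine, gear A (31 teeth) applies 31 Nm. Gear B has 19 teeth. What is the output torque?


Given: N1 = 31, N2 = 19, T1 = 31 Nm
Using T2/T1 = N2/N1
T2 = T1 * N2 / N1
T2 = 31 * 19 / 31
T2 = 589 / 31
T2 = 19 Nm

19 Nm


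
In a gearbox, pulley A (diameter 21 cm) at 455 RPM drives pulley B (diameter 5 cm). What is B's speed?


Given: D1 = 21 cm, w1 = 455 RPM, D2 = 5 cm
Using D1*w1 = D2*w2
w2 = D1*w1 / D2
w2 = 21*455 / 5
w2 = 9555 / 5
w2 = 1911 RPM

1911 RPM


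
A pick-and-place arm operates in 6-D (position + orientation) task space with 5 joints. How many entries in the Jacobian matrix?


Given: task space dimension = 6, joints = 5
Jacobian is a 6 x 5 matrix
Total entries = rows * columns
Total = 6 * 5
Total = 30

30


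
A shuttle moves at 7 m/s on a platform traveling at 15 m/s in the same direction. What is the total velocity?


Given: object velocity = 7 m/s, platform velocity = 15 m/s (same direction)
Using classical velocity addition: v_total = v_object + v_platform
v_total = 7 + 15
v_total = 22 m/s

22 m/s


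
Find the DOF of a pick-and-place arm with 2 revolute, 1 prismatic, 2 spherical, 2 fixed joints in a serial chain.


Given: serial robot with 2 revolute, 1 prismatic, 2 spherical, 2 fixed joints
DOF contribution per joint type: revolute=1, prismatic=1, spherical=3, fixed=0
DOF = 2*1 + 1*1 + 2*3 + 2*0
DOF = 9

9


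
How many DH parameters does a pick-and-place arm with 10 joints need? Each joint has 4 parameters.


Given: 10 joints, 4 DH parameters per joint (d, theta, a, alpha)
Total DH parameters = number_of_joints * 4
Total = 10 * 4
Total = 40

40


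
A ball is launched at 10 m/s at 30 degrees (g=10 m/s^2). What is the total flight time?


Given: v0 = 10 m/s, theta = 30 deg, g = 10 m/s^2
sin(30) = 1/2
Using T = 2*v0*sin(theta) / g
T = 2*10*1/2 / 10
T = 10 / 10
T = 1 s

1 s


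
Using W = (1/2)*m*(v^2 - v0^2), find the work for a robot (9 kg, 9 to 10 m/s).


Given: m = 9 kg, v0 = 9 m/s, v = 10 m/s
Using W = (1/2)*m*(v^2 - v0^2)
v^2 = 10^2 = 100
v0^2 = 9^2 = 81
v^2 - v0^2 = 100 - 81 = 19
W = (1/2)*9*19 = 171/2 J

171/2 J


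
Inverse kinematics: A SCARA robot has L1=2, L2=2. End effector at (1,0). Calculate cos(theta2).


Given: L1 = 2, L2 = 2, target (x, y) = (1, 0)
Using cos(theta2) = (x^2 + y^2 - L1^2 - L2^2) / (2*L1*L2)
x^2 + y^2 = 1^2 + 0 = 1
L1^2 + L2^2 = 4 + 4 = 8
Numerator = 1 - 8 = -7
Denominator = 2*2*2 = 8
cos(theta2) = -7/8 = -7/8

-7/8


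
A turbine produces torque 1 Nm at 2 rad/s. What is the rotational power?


Given: tau = 1 Nm, omega = 2 rad/s
Using P = tau * omega
P = 1 * 2
P = 2 W

2 W


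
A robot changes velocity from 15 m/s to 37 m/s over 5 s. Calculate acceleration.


Given: initial velocity v0 = 15 m/s, final velocity v = 37 m/s, time t = 5 s
Using a = (v - v0) / t
a = (37 - 15) / 5
a = 22 / 5
a = 22/5 m/s^2

22/5 m/s^2


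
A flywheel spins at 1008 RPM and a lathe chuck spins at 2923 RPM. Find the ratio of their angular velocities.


Given: RPM_A = 1008, RPM_B = 2923
omega = 2*pi*RPM/60, so omega_A/omega_B = RPM_A / RPM_B
omega_A/omega_B = 1008 / 2923
omega_A/omega_B = 1008/2923

1008/2923


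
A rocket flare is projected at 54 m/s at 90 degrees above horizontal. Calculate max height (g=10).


Given: v0 = 54 m/s, theta = 90 deg, g = 10 m/s^2
sin^2(90) = 1
Using H = v0^2 * sin^2(theta) / (2*g)
H = 54^2 * 1 / (2*10)
H = 2916 * 1 / 20
H = 2916 / 20
H = 729/5 m

729/5 m


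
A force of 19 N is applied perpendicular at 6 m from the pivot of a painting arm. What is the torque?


Given: F = 19 N, r = 6 m, angle = 90 deg (perpendicular)
Using tau = F * r * sin(90)
sin(90) = 1
tau = 19 * 6 * 1
tau = 114 Nm

114 Nm


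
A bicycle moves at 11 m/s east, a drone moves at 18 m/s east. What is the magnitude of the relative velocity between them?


Given: v_A = 11 m/s east, v_B = 18 m/s east
Both move in the same direction; relative speed = |v_A - v_B|
|11 - 18| = |-7|
= 7 m/s

7 m/s


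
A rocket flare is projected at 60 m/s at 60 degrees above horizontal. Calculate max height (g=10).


Given: v0 = 60 m/s, theta = 60 deg, g = 10 m/s^2
sin^2(60) = 3/4
Using H = v0^2 * sin^2(theta) / (2*g)
H = 60^2 * 3/4 / (2*10)
H = 3600 * 3/4 / 20
H = 2700 / 20
H = 135 m

135 m


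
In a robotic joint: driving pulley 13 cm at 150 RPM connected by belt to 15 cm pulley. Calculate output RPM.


Given: D1 = 13 cm, w1 = 150 RPM, D2 = 15 cm
Using D1*w1 = D2*w2
w2 = D1*w1 / D2
w2 = 13*150 / 15
w2 = 1950 / 15
w2 = 130 RPM

130 RPM


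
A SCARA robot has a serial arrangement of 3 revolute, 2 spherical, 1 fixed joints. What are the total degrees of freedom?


Given: serial robot with 3 revolute, 2 spherical, 1 fixed joints
DOF contribution per joint type: revolute=1, prismatic=1, spherical=3, fixed=0
DOF = 3*1 + 2*3 + 1*0
DOF = 9

9


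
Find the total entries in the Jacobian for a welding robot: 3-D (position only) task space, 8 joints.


Given: task space dimension = 3, joints = 8
Jacobian is a 3 x 8 matrix
Total entries = rows * columns
Total = 3 * 8
Total = 24

24


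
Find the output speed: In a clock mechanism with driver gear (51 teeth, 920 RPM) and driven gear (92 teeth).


Given: N1 = 51 teeth, w1 = 920 RPM, N2 = 92 teeth
Using N1*w1 = N2*w2
w2 = N1*w1 / N2
w2 = 51*920 / 92
w2 = 46920 / 92
w2 = 510 RPM

510 RPM


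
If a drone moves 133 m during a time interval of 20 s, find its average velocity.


Given: distance d = 133 m, time t = 20 s
Using v = d / t
v = 133 / 20
v = 133/20 m/s

133/20 m/s


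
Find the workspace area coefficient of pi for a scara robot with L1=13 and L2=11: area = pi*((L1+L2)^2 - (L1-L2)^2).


Given: L1 = 13, L2 = 11
(L1+L2)^2 = (24)^2 = 576
(L1-L2)^2 = (2)^2 = 4
Difference = 576 - 4 = 572
This equals 4*L1*L2 = 4*13*11 = 572
Workspace area = 572*pi

572


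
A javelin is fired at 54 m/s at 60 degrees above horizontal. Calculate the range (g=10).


Given: v0 = 54 m/s, theta = 60 deg, g = 10 m/s^2
sin(2*60) = sin(120) = sqrt(3)/2
Using R = v0^2 * sin(2*theta) / g
R = 54^2 * (sqrt(3)/2) / 10
R = 2916 * sqrt(3) / 20
R = 729/5*sqrt(3) m

729/5*sqrt(3) m


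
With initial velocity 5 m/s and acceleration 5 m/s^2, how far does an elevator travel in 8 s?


Given: v0 = 5 m/s, a = 5 m/s^2, t = 8 s
Using s = v0*t + (1/2)*a*t^2
s = 5*8 + (1/2)*5*8^2
s = 40 + (1/2)*320
s = 40 + 160
s = 200

200 m
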